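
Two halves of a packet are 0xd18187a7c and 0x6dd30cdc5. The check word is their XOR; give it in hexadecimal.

0xbc528b7b9

XOR each hex digit independently (no carries):
  d^6=b, 1^d=c, 8^d=5, 1^3=2, 8^0=8, 7^c=b, a^d=7, 7^c=b, c^5=9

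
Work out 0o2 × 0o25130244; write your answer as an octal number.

Multiply each base-8 digit by 2, carrying:
  4×2 = 8 → write 0 carry 1
  4×2+1 = 9 → write 1 carry 1
  2×2+1 = 5 → write 5
  0×2 = 0 → write 0
  3×2 = 6 → write 6
  1×2 = 2 → write 2
  5×2 = 10 → write 2 carry 1
  2×2+1 = 5 → write 5

0o52260510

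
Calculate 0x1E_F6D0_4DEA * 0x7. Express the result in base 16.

0xD8BFB22166

Multiply each base-16 digit by 7, carrying:
  A×7 = 70 → write 6 carry 4
  E×7+4 = 102 → write 6 carry 6
  D×7+6 = 97 → write 1 carry 6
  4×7+6 = 34 → write 2 carry 2
  0×7+2 = 2 → write 2
  D×7 = 91 → write B carry 5
  6×7+5 = 47 → write F carry 2
  F×7+2 = 107 → write B carry 6
  E×7+6 = 104 → write 8 carry 6
  1×7+6 = 13 → write D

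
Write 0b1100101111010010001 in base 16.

Group the bits into nibbles: 0110 0101 1110 1001 0001 → 65e91.

0x65e91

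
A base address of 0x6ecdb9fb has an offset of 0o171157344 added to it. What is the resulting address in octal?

0x6ecdb9fb = 0o15663334773 in octal.
Add column by column in base 8, right to left:
  3+4 = 7
  7+4 = 3 carry 1
  7+3+1 = 3 carry 1
  4+7+1 = 4 carry 1
  3+5+1 = 1 carry 1
  3+1+1 = 5
  3+1 = 4
  6+7 = 5 carry 1
  6+1+1 = 0 carry 1
  5+0+1 = 6
  1+0 = 1

0o16054514337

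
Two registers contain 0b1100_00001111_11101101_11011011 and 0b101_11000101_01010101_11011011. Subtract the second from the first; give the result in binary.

Subtract column by column in base 2:
  1-1 → 0
  1-1 → 0
  0-0 → 0
  1-1 → 0
  1-1 → 0
  0-0 → 0
  1-1 → 0
  1-1 → 0
  1-1 → 0
  0-0 → 0
  1-1 → 0
  1-0 → 1
  0-1 → 1 (borrow)
  1-0-1 → 0
  1-1 → 0
  1-0 → 1
  1-1 → 0
  1-0 → 1
  1-1 → 0
  1-0 → 1
  0-0 → 0
  0-0 → 0
  0-1 → 1 (borrow)
  0-1-1 → 0 (borrow)
  0-1-1 → 0 (borrow)
  0-0-1 → 1 (borrow)
  1-1-1 → 1 (borrow)
  1-0-1 → 0

0b110010010101001100000000000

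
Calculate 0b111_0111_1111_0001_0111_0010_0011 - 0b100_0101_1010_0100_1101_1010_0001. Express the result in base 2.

0b11001001001100100110000010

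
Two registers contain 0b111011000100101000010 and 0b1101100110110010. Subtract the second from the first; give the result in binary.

0b111001010111110010000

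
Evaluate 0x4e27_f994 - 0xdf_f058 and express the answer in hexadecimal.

Subtract column by column in base 16:
  4-8 → c (borrow)
  9-5-1 → 3
  9-0 → 9
  f-f → 0
  7-f → 8 (borrow)
  2-d-1 → 4 (borrow)
  e-0-1 → d
  4-0 → 4

0x4d48093c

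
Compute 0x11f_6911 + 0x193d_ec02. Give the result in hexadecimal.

0x1a5d5513

Add column by column in base 16, right to left:
  1+2 = 3
  1+0 = 1
  9+c = 5 carry 1
  6+e+1 = 5 carry 1
  f+d+1 = d carry 1
  1+3+1 = 5
  1+9 = a
  0+1 = 1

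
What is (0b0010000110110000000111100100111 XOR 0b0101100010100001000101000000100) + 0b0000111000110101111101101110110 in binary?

0b1000011101000111000000010011001

First 0b0010000110110000000111100100111 XOR 0b0101100010100001000101000000100 = 0b0111100100010001000010100100011.
Add column by column in base 2, right to left:
  1+0 = 1
  1+1 = 0 carry 1
  0+1+1 = 0 carry 1
  0+0+1 = 1
  0+1 = 1
  1+1 = 0 carry 1
  0+1+1 = 0 carry 1
  0+0+1 = 1
  1+1 = 0 carry 1
  0+1+1 = 0 carry 1
  1+0+1 = 0 carry 1
  0+1+1 = 0 carry 1
  0+1+1 = 0 carry 1
  0+1+1 = 0 carry 1
  0+1+1 = 0 carry 1
  1+1+1 = 1 carry 1
  0+0+1 = 1
  0+1 = 1
  0+0 = 0
  1+1 = 0 carry 1
  0+1+1 = 0 carry 1
  0+0+1 = 1
  0+0 = 0
  1+0 = 1
  0+1 = 1
  0+1 = 1
  1+1 = 0 carry 1
  1+0+1 = 0 carry 1
  1+0+1 = 0 carry 1
  1+0+1 = 0 carry 1
  final carry 1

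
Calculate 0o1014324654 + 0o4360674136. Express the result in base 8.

Add column by column in base 8, right to left:
  4+6 = 2 carry 1
  5+3+1 = 1 carry 1
  6+1+1 = 0 carry 1
  4+4+1 = 1 carry 1
  2+7+1 = 2 carry 1
  3+6+1 = 2 carry 1
  4+0+1 = 5
  1+6 = 7
  0+3 = 3
  1+4 = 5

0o5375221012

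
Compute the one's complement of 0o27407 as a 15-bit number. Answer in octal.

Each oct digit d becomes 7−d:
  2→5, 7→0, 4→3, 0→7, 7→0

0o50370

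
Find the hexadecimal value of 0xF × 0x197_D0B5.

0x17E53A9B

Multiply each base-16 digit by 15, carrying:
  5×15 = 75 → write B carry 4
  B×15+4 = 169 → write 9 carry 10
  0×15+10 = 10 → write A
  D×15 = 195 → write 3 carry 12
  7×15+12 = 117 → write 5 carry 7
  9×15+7 = 142 → write E carry 8
  1×15+8 = 23 → write 7 carry 1
  remaining carry: 1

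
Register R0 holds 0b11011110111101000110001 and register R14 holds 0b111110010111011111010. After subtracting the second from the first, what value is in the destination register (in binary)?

0b10100000100101100110111

Subtract column by column in base 2:
  1-0 → 1
  0-1 → 1 (borrow)
  0-0-1 → 1 (borrow)
  0-1-1 → 0 (borrow)
  1-1-1 → 1 (borrow)
  1-1-1 → 1 (borrow)
  0-1-1 → 0 (borrow)
  0-1-1 → 0 (borrow)
  0-0-1 → 1 (borrow)
  1-1-1 → 1 (borrow)
  0-1-1 → 0 (borrow)
  1-1-1 → 1 (borrow)
  1-0-1 → 0
  1-1 → 0
  1-0 → 1
  0-0 → 0
  1-1 → 0
  1-1 → 0
  1-1 → 0
  1-1 → 0
  0-1 → 1 (borrow)
  1-0-1 → 0
  1-0 → 1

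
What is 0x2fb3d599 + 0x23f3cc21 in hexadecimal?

Add column by column in base 16, right to left:
  9+1 = a
  9+2 = b
  5+c = 1 carry 1
  d+c+1 = a carry 1
  3+3+1 = 7
  b+f = a carry 1
  f+3+1 = 3 carry 1
  2+2+1 = 5

0x53a7a1ba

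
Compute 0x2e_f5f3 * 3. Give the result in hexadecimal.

Multiply each base-16 digit by 3, carrying:
  3×3 = 9 → write 9
  f×3 = 45 → write d carry 2
  5×3+2 = 17 → write 1 carry 1
  f×3+1 = 46 → write e carry 2
  e×3+2 = 44 → write c carry 2
  2×3+2 = 8 → write 8

0x8ce1d9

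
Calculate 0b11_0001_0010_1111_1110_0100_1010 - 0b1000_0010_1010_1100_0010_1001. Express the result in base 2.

Subtract column by column in base 2:
  0-1 → 1 (borrow)
  1-0-1 → 0
  0-0 → 0
  1-1 → 0
  0-0 → 0
  0-1 → 1 (borrow)
  1-0-1 → 0
  0-0 → 0
  0-0 → 0
  1-0 → 1
  1-1 → 0
  1-1 → 0
  1-0 → 1
  1-1 → 0
  1-0 → 1
  1-1 → 0
  0-0 → 0
  1-1 → 0
  0-0 → 0
  0-0 → 0
  1-0 → 1
  0-0 → 0
  0-0 → 0
  0-1 → 1 (borrow)
  1-0-1 → 0
  1-0 → 1

0b10100100000101001000100001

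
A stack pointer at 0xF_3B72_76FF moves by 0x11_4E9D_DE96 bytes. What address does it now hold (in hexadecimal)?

0x208A105595

Add column by column in base 16, right to left:
  F+6 = 5 carry 1
  F+9+1 = 9 carry 1
  6+E+1 = 5 carry 1
  7+D+1 = 5 carry 1
  2+D+1 = 0 carry 1
  7+9+1 = 1 carry 1
  B+E+1 = A carry 1
  3+4+1 = 8
  F+1 = 0 carry 1
  0+1+1 = 2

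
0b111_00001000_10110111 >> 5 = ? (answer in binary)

0b11100001000101

Right shift by 5: drop the 5 least-significant bits.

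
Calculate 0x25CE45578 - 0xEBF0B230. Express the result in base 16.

0x170F3A348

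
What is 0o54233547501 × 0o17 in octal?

0o1230437422317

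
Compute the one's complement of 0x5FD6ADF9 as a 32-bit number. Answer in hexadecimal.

0xA0295206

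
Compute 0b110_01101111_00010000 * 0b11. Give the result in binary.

0b100110100110100110000

Multiply each base-2 digit by 3, carrying:
  0×3 = 0 → write 0
  0×3 = 0 → write 0
  0×3 = 0 → write 0
  0×3 = 0 → write 0
  1×3 = 3 → write 1 carry 1
  0×3+1 = 1 → write 1
  0×3 = 0 → write 0
  0×3 = 0 → write 0
  1×3 = 3 → write 1 carry 1
  1×3+1 = 4 → write 0 carry 2
  1×3+2 = 5 → write 1 carry 2
  1×3+2 = 5 → write 1 carry 2
  0×3+2 = 2 → write 0 carry 1
  1×3+1 = 4 → write 0 carry 2
  1×3+2 = 5 → write 1 carry 2
  0×3+2 = 2 → write 0 carry 1
  0×3+1 = 1 → write 1
  1×3 = 3 → write 1 carry 1
  1×3+1 = 4 → write 0 carry 2
  remaining carry: 10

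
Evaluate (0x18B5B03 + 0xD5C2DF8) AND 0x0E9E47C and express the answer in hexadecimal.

0xE18078

Add column by column in base 16, right to left:
  3+8 = B
  0+F = F
  B+D = 8 carry 1
  5+2+1 = 8
  B+C = 7 carry 1
  8+5+1 = E
  1+D = E
Sum = 0xEE788FB; now AND with 0x0E9E47C:
  E&0=0, E&E=E, 7&9=1, 8&E=8, 8&4=0, F&7=7, B&C=8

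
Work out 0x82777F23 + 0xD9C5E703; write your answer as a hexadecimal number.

Add column by column in base 16, right to left:
  3+3 = 6
  2+0 = 2
  F+7 = 6 carry 1
  7+E+1 = 6 carry 1
  7+5+1 = D
  7+C = 3 carry 1
  2+9+1 = C
  8+D = 5 carry 1
  final carry 1

0x15C3D6626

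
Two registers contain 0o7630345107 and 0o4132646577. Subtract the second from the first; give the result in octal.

0o3475476310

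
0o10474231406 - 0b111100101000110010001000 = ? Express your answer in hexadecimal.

0x43FEA67E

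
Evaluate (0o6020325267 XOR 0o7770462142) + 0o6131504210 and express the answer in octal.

0o10102453535

First 0o6020325267 XOR 0o7770462142 = 0o1750747325.
Add column by column in base 8, right to left:
  5+0 = 5
  2+1 = 3
  3+2 = 5
  7+4 = 3 carry 1
  4+0+1 = 5
  7+5 = 4 carry 1
  0+1+1 = 2
  5+3 = 0 carry 1
  7+1+1 = 1 carry 1
  1+6+1 = 0 carry 1
  final carry 1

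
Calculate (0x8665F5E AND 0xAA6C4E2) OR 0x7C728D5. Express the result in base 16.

0x8665F5E AND 0xAA6C4E2 = 0x8264442.
Then OR with 0x7C728D5.

0xFE76CD7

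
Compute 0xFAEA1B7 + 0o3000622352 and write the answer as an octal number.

0o4754343241

0xFAEA1B7 = 0o1753520667 in octal.
Add column by column in base 8, right to left:
  7+2 = 1 carry 1
  6+5+1 = 4 carry 1
  6+3+1 = 2 carry 1
  0+2+1 = 3
  2+2 = 4
  5+6 = 3 carry 1
  3+0+1 = 4
  5+0 = 5
  7+0 = 7
  1+3 = 4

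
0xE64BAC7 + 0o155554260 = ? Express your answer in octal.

0xE64BAC7 = 0o1631135307 in octal.
Add column by column in base 8, right to left:
  7+0 = 7
  0+6 = 6
  3+2 = 5
  5+4 = 1 carry 1
  3+5+1 = 1 carry 1
  1+5+1 = 7
  1+5 = 6
  3+5 = 0 carry 1
  6+1+1 = 0 carry 1
  1+0+1 = 2

0o2006711567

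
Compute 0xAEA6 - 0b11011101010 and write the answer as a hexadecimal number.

0b11011101010 = 0x6EA in hexadecimal.
Subtract column by column in base 16:
  6-A → C (borrow)
  A-E-1 → B (borrow)
  E-6-1 → 7
  A-0 → A

0xA7BC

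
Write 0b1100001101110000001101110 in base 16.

0x186E06E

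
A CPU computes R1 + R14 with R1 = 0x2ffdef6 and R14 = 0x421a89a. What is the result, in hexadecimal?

0x7218790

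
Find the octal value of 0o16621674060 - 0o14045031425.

0o2554642433

Subtract column by column in base 8:
  0-5 → 3 (borrow)
  6-2-1 → 3
  0-4 → 4 (borrow)
  4-1-1 → 2
  7-3 → 4
  6-0 → 6
  1-5 → 4 (borrow)
  2-4-1 → 5 (borrow)
  6-0-1 → 5
  6-4 → 2
  1-1 → 0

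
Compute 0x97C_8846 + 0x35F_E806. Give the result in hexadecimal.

Add column by column in base 16, right to left:
  6+6 = C
  4+0 = 4
  8+8 = 0 carry 1
  8+E+1 = 7 carry 1
  C+F+1 = C carry 1
  7+5+1 = D
  9+3 = C

0xCDC704C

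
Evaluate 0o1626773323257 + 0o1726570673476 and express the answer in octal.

Add column by column in base 8, right to left:
  7+6 = 5 carry 1
  5+7+1 = 5 carry 1
  2+4+1 = 7
  3+3 = 6
  2+7 = 1 carry 1
  3+6+1 = 2 carry 1
  3+0+1 = 4
  7+7 = 6 carry 1
  7+5+1 = 5 carry 1
  6+6+1 = 5 carry 1
  2+2+1 = 5
  6+7 = 5 carry 1
  1+1+1 = 3

0o3555564216755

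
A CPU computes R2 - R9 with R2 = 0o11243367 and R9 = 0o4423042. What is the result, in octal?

Subtract column by column in base 8:
  7-2 → 5
  6-4 → 2
  3-0 → 3
  3-3 → 0
  4-2 → 2
  2-4 → 6 (borrow)
  1-4-1 → 4 (borrow)
  1-0-1 → 0

0o4620325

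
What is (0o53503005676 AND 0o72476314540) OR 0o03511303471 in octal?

0o53503005676 AND 0o72476314540 = 0o52402004440.
Then OR with 0o03511303471.

0o53513307471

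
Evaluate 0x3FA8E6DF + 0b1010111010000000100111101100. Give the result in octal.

0x3FA8E6DF = 0o7752163337 in octal.
0b1010111010000000100111101100 = 0o1272004754 in octal.
Add column by column in base 8, right to left:
  7+4 = 3 carry 1
  3+5+1 = 1 carry 1
  3+7+1 = 3 carry 1
  3+4+1 = 0 carry 1
  6+0+1 = 7
  1+0 = 1
  2+2 = 4
  5+7 = 4 carry 1
  7+2+1 = 2 carry 1
  7+1+1 = 1 carry 1
  final carry 1

0o11244170313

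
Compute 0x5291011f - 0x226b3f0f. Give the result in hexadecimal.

Subtract column by column in base 16:
  f-f → 0
  1-0 → 1
  1-f → 2 (borrow)
  0-3-1 → c (borrow)
  1-b-1 → 5 (borrow)
  9-6-1 → 2
  2-2 → 0
  5-2 → 3

0x3025c210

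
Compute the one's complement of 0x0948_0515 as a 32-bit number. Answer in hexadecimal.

0xf6b7faea

Each hex digit d becomes f−d:
  0→f, 9→6, 4→b, 8→7, 0→f, 5→a, 1→e, 5→a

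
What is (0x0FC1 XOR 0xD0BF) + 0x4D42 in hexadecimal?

0x12CC0

First 0x0FC1 XOR 0xD0BF = 0xDF7E.
Add column by column in base 16, right to left:
  E+2 = 0 carry 1
  7+4+1 = C
  F+D = C carry 1
  D+4+1 = 2 carry 1
  final carry 1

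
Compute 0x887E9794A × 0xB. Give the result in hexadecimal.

Multiply each base-16 digit by 11, carrying:
  A×11 = 110 → write E carry 6
  4×11+6 = 50 → write 2 carry 3
  9×11+3 = 102 → write 6 carry 6
  7×11+6 = 83 → write 3 carry 5
  9×11+5 = 104 → write 8 carry 6
  E×11+6 = 160 → write 0 carry 10
  7×11+10 = 87 → write 7 carry 5
  8×11+5 = 93 → write D carry 5
  8×11+5 = 93 → write D carry 5
  remaining carry: 5

0x5DD708362E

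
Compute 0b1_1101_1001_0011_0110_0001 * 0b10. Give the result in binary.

0b1110110010011011000010

Multiply each base-2 digit by 2, carrying:
  1×2 = 2 → write 0 carry 1
  0×2+1 = 1 → write 1
  0×2 = 0 → write 0
  0×2 = 0 → write 0
  0×2 = 0 → write 0
  1×2 = 2 → write 0 carry 1
  1×2+1 = 3 → write 1 carry 1
  0×2+1 = 1 → write 1
  1×2 = 2 → write 0 carry 1
  1×2+1 = 3 → write 1 carry 1
  0×2+1 = 1 → write 1
  0×2 = 0 → write 0
  1×2 = 2 → write 0 carry 1
  0×2+1 = 1 → write 1
  0×2 = 0 → write 0
  1×2 = 2 → write 0 carry 1
  1×2+1 = 3 → write 1 carry 1
  0×2+1 = 1 → write 1
  1×2 = 2 → write 0 carry 1
  1×2+1 = 3 → write 1 carry 1
  1×2+1 = 3 → write 1 carry 1
  remaining carry: 1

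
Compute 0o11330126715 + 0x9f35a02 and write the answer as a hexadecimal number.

0o11330126715 = 0x4b60adcd in hexadecimal.
Add column by column in base 16, right to left:
  d+2 = f
  c+0 = c
  d+a = 7 carry 1
  a+5+1 = 0 carry 1
  0+3+1 = 4
  6+f = 5 carry 1
  b+9+1 = 5 carry 1
  4+0+1 = 5

0x555407cf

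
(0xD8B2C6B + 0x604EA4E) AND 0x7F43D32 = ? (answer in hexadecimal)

Add column by column in base 16, right to left:
  B+E = 9 carry 1
  6+4+1 = B
  C+A = 6 carry 1
  2+E+1 = 1 carry 1
  B+4+1 = 0 carry 1
  8+0+1 = 9
  D+6 = 3 carry 1
  final carry 1
Sum = 0x139016B9; now AND with 0x7F43D32:
  1&0=0, 3&7=3, 9&F=9, 0&4=0, 1&3=1, 6&D=4, B&3=3, 9&2=0

0x3901430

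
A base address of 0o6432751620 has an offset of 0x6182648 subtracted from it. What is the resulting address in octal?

0o5624726510

0x6182648 = 0o606023110 in octal.
Subtract column by column in base 8:
  0-0 → 0
  2-1 → 1
  6-1 → 5
  1-3 → 6 (borrow)
  5-2-1 → 2
  7-0 → 7
  2-6 → 4 (borrow)
  3-0-1 → 2
  4-6 → 6 (borrow)
  6-0-1 → 5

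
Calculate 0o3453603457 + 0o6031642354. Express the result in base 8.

Add column by column in base 8, right to left:
  7+4 = 3 carry 1
  5+5+1 = 3 carry 1
  4+3+1 = 0 carry 1
  3+2+1 = 6
  0+4 = 4
  6+6 = 4 carry 1
  3+1+1 = 5
  5+3 = 0 carry 1
  4+0+1 = 5
  3+6 = 1 carry 1
  final carry 1

0o11505446033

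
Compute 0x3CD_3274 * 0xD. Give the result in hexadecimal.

Multiply each base-16 digit by 13, carrying:
  4×13 = 52 → write 4 carry 3
  7×13+3 = 94 → write E carry 5
  2×13+5 = 31 → write F carry 1
  3×13+1 = 40 → write 8 carry 2
  D×13+2 = 171 → write B carry 10
  C×13+10 = 166 → write 6 carry 10
  3×13+10 = 49 → write 1 carry 3
  remaining carry: 3

0x316B8FE4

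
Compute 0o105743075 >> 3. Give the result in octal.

Shifting right by 3 bits = 1 oct digit: drop the last 1.

0o10574307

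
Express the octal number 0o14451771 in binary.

0b1100100101001111111001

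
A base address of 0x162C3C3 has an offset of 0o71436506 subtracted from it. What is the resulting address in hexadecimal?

0x7C867D

0o71436506 = 0xE63D46 in hexadecimal.
Subtract column by column in base 16:
  3-6 → D (borrow)
  C-4-1 → 7
  3-D → 6 (borrow)
  C-3-1 → 8
  2-6 → C (borrow)
  6-E-1 → 7 (borrow)
  1-0-1 → 0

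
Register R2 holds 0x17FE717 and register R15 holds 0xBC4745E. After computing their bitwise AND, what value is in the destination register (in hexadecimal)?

0x1446416

AND each hex digit independently (no carries):
  1&B=1, 7&C=4, F&4=4, E&7=6, 7&4=4, 1&5=1, 7&E=6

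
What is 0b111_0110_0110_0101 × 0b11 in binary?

Multiply each base-2 digit by 3, carrying:
  1×3 = 3 → write 1 carry 1
  0×3+1 = 1 → write 1
  1×3 = 3 → write 1 carry 1
  0×3+1 = 1 → write 1
  0×3 = 0 → write 0
  1×3 = 3 → write 1 carry 1
  1×3+1 = 4 → write 0 carry 2
  0×3+2 = 2 → write 0 carry 1
  0×3+1 = 1 → write 1
  1×3 = 3 → write 1 carry 1
  1×3+1 = 4 → write 0 carry 2
  0×3+2 = 2 → write 0 carry 1
  1×3+1 = 4 → write 0 carry 2
  1×3+2 = 5 → write 1 carry 2
  1×3+2 = 5 → write 1 carry 2
  remaining carry: 10

0b10110001100101111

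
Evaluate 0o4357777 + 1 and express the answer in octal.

0o4360000

The trailing 4 digits are 7 (max in base 8), so adding 1 cascades: they roll to 0 and the next digit up increments.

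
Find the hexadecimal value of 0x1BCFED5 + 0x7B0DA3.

Add column by column in base 16, right to left:
  5+3 = 8
  D+A = 7 carry 1
  E+D+1 = C carry 1
  F+0+1 = 0 carry 1
  C+B+1 = 8 carry 1
  B+7+1 = 3 carry 1
  1+0+1 = 2

0x2380C78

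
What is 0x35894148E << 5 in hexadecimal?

0x6B128291C0

5 bits is not a whole number of base-16 digits; in binary: 1101011000100101000001010010001110 << 5 = 110101100010010100000101001000111000000.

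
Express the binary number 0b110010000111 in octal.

0o6207

Group the bits in threes: 110 010 000 111 → 6207.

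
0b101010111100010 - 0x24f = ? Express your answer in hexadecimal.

0x5393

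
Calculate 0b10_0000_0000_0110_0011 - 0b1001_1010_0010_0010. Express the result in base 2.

Subtract column by column in base 2:
  1-0 → 1
  1-1 → 0
  0-0 → 0
  0-0 → 0
  0-0 → 0
  1-1 → 0
  1-0 → 1
  0-0 → 0
  0-0 → 0
  0-1 → 1 (borrow)
  0-0-1 → 1 (borrow)
  0-1-1 → 0 (borrow)
  0-1-1 → 0 (borrow)
  0-0-1 → 1 (borrow)
  0-0-1 → 1 (borrow)
  0-1-1 → 0 (borrow)
  0-0-1 → 1 (borrow)
  1-0-1 → 0

0b10110011001000001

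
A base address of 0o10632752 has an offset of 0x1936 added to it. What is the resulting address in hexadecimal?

0o10632752 = 0x2335ea in hexadecimal.
Add column by column in base 16, right to left:
  a+6 = 0 carry 1
  e+3+1 = 2 carry 1
  5+9+1 = f
  3+1 = 4
  3+0 = 3
  2+0 = 2

0x234f20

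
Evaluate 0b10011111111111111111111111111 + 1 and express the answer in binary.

0b10100000000000000000000000000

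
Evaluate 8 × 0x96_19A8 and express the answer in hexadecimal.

Multiply each base-16 digit by 8, carrying:
  8×8 = 64 → write 0 carry 4
  A×8+4 = 84 → write 4 carry 5
  9×8+5 = 77 → write D carry 4
  1×8+4 = 12 → write C
  6×8 = 48 → write 0 carry 3
  9×8+3 = 75 → write B carry 4
  remaining carry: 4

0x4B0CD40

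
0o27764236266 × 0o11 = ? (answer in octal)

0o327626621146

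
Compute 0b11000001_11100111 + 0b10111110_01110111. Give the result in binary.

0b11000000001011110

Add column by column in base 2, right to left:
  1+1 = 0 carry 1
  1+1+1 = 1 carry 1
  1+1+1 = 1 carry 1
  0+0+1 = 1
  0+1 = 1
  1+1 = 0 carry 1
  1+1+1 = 1 carry 1
  1+0+1 = 0 carry 1
  1+0+1 = 0 carry 1
  0+1+1 = 0 carry 1
  0+1+1 = 0 carry 1
  0+1+1 = 0 carry 1
  0+1+1 = 0 carry 1
  0+1+1 = 0 carry 1
  1+0+1 = 0 carry 1
  1+1+1 = 1 carry 1
  final carry 1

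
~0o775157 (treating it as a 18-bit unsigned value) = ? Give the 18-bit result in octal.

0o002620

Each oct digit d becomes 7−d:
  7→0, 7→0, 5→2, 1→6, 5→2, 7→0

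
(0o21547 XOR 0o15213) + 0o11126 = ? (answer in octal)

First 0o21547 XOR 0o15213 = 0o34754.
Add column by column in base 8, right to left:
  4+6 = 2 carry 1
  5+2+1 = 0 carry 1
  7+1+1 = 1 carry 1
  4+1+1 = 6
  3+1 = 4

0o46102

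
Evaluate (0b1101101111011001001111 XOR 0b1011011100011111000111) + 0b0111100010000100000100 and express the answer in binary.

0b1110010101001010001100

First 0b1101101111011001001111 XOR 0b1011011100011111000111 = 0b0110110011000110001000.
Add column by column in base 2, right to left:
  0+0 = 0
  0+0 = 0
  0+1 = 1
  1+0 = 1
  0+0 = 0
  0+0 = 0
  0+0 = 0
  1+0 = 1
  1+1 = 0 carry 1
  0+0+1 = 1
  0+0 = 0
  0+0 = 0
  1+0 = 1
  1+1 = 0 carry 1
  0+0+1 = 1
  0+0 = 0
  1+0 = 1
  1+1 = 0 carry 1
  0+1+1 = 0 carry 1
  1+1+1 = 1 carry 1
  1+1+1 = 1 carry 1
  final carry 1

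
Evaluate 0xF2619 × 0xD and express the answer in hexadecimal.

Multiply each base-16 digit by 13, carrying:
  9×13 = 117 → write 5 carry 7
  1×13+7 = 20 → write 4 carry 1
  6×13+1 = 79 → write F carry 4
  2×13+4 = 30 → write E carry 1
  F×13+1 = 196 → write 4 carry 12
  remaining carry: C

0xC4EF45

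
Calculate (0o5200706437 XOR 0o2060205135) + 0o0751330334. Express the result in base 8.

0o10232034036

First 0o5200706437 XOR 0o2060205135 = 0o7260503502.
Add column by column in base 8, right to left:
  2+4 = 6
  0+3 = 3
  5+3 = 0 carry 1
  3+0+1 = 4
  0+3 = 3
  5+3 = 0 carry 1
  0+1+1 = 2
  6+5 = 3 carry 1
  2+7+1 = 2 carry 1
  7+0+1 = 0 carry 1
  final carry 1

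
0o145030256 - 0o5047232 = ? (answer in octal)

Subtract column by column in base 8:
  6-2 → 4
  5-3 → 2
  2-2 → 0
  0-7 → 1 (borrow)
  3-4-1 → 6 (borrow)
  0-0-1 → 7 (borrow)
  5-5-1 → 7 (borrow)
  4-0-1 → 3
  1-0 → 1

0o137761024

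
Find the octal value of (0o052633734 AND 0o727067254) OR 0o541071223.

0o543073237

0o052633734 AND 0o727067254 = 0o002023214.
Then OR with 0o541071223.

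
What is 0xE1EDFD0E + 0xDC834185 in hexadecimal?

0x1BE713E93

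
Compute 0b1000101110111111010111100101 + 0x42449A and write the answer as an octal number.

0o1077435177

0b1000101110111111010111100101 = 0o1056772745 in octal.
0x42449A = 0o20442232 in octal.
Add column by column in base 8, right to left:
  5+2 = 7
  4+3 = 7
  7+2 = 1 carry 1
  2+2+1 = 5
  7+4 = 3 carry 1
  7+4+1 = 4 carry 1
  6+0+1 = 7
  5+2 = 7
  0+0 = 0
  1+0 = 1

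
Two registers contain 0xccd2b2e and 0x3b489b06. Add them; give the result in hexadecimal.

0x4815c634

Add column by column in base 16, right to left:
  e+6 = 4 carry 1
  2+0+1 = 3
  b+b = 6 carry 1
  2+9+1 = c
  d+8 = 5 carry 1
  c+4+1 = 1 carry 1
  c+b+1 = 8 carry 1
  0+3+1 = 4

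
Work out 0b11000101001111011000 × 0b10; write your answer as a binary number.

0b110001010011110110000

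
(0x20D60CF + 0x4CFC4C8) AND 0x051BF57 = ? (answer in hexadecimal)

0x512517

Add column by column in base 16, right to left:
  F+8 = 7 carry 1
  C+C+1 = 9 carry 1
  0+4+1 = 5
  6+C = 2 carry 1
  D+F+1 = D carry 1
  0+C+1 = D
  2+4 = 6
Sum = 0x6DD2597; now AND with 0x051BF57:
  6&0=0, D&5=5, D&1=1, 2&B=2, 5&F=5, 9&5=1, 7&7=7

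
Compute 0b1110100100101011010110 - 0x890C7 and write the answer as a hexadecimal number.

0b1110100100101011010110 = 0x3A4AD6 in hexadecimal.
Subtract column by column in base 16:
  6-7 → F (borrow)
  D-C-1 → 0
  A-0 → A
  4-9 → B (borrow)
  A-8-1 → 1
  3-0 → 3

0x31BA0F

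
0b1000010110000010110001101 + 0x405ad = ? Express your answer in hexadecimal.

0x10f0b3a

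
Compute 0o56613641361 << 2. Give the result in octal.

2 bits is not a whole number of base-8 digits; in binary: 101110110001011110100001011110001 << 2 = 10111011000101111010000101111000100.

0o273057205704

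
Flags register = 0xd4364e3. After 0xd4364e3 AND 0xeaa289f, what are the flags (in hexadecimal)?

0xc022083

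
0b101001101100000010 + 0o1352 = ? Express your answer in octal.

0o516754

0b101001101100000010 = 0o515402 in octal.
Add column by column in base 8, right to left:
  2+2 = 4
  0+5 = 5
  4+3 = 7
  5+1 = 6
  1+0 = 1
  5+0 = 5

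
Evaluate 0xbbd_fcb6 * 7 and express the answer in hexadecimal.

Multiply each base-16 digit by 7, carrying:
  6×7 = 42 → write a carry 2
  b×7+2 = 79 → write f carry 4
  c×7+4 = 88 → write 8 carry 5
  f×7+5 = 110 → write e carry 6
  d×7+6 = 97 → write 1 carry 6
  b×7+6 = 83 → write 3 carry 5
  b×7+5 = 82 → write 2 carry 5
  remaining carry: 5

0x5231e8fa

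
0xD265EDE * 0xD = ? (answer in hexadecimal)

0xAAF2D146

Multiply each base-16 digit by 13, carrying:
  E×13 = 182 → write 6 carry 11
  D×13+11 = 180 → write 4 carry 11
  E×13+11 = 193 → write 1 carry 12
  5×13+12 = 77 → write D carry 4
  6×13+4 = 82 → write 2 carry 5
  2×13+5 = 31 → write F carry 1
  D×13+1 = 170 → write A carry 10
  remaining carry: A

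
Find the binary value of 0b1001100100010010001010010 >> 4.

0b100110010001001000101

Right shift by 4: drop the 4 least-significant bits.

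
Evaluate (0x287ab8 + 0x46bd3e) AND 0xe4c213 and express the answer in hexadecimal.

0x640212

Add column by column in base 16, right to left:
  8+e = 6 carry 1
  b+3+1 = f
  a+d = 7 carry 1
  7+b+1 = 3 carry 1
  8+6+1 = f
  2+4 = 6
Sum = 0x6f37f6; now AND with 0xe4c213:
  6&e=6, f&4=4, 3&c=0, 7&2=2, f&1=1, 6&3=2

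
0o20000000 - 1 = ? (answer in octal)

The trailing 7 digits are 0, so subtracting 1 borrows through: they become 7 and the next digit up decrements.

0o17777777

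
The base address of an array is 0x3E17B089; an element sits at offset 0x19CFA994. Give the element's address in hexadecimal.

Add column by column in base 16, right to left:
  9+4 = D
  8+9 = 1 carry 1
  0+9+1 = A
  B+A = 5 carry 1
  7+F+1 = 7 carry 1
  1+C+1 = E
  E+9 = 7 carry 1
  3+1+1 = 5

0x57E75A1D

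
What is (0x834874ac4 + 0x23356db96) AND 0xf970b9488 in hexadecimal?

Add column by column in base 16, right to left:
  4+6 = a
  c+9 = 5 carry 1
  a+b+1 = 6 carry 1
  4+d+1 = 2 carry 1
  7+6+1 = e
  8+5 = d
  4+3 = 7
  3+3 = 6
  8+2 = a
Sum = 0xa67de265a; now AND with 0xf970b9488:
  a&f=a, 6&9=0, 7&7=7, d&0=0, e&b=a, 2&9=0, 6&4=4, 5&8=0, a&8=8

0xa070a0408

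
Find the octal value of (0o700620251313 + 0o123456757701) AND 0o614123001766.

Add column by column in base 8, right to left:
  3+1 = 4
  1+0 = 1
  3+7 = 2 carry 1
  1+7+1 = 1 carry 1
  5+5+1 = 3 carry 1
  2+7+1 = 2 carry 1
  0+6+1 = 7
  2+5 = 7
  6+4 = 2 carry 1
  0+3+1 = 4
  0+2 = 2
  7+1 = 0 carry 1
  final carry 1
Sum = 0o1024277231214; now AND with 0o614123001766:
  1&0=0, 0&6=0, 2&1=0, 4&4=4, 2&1=0, 7&2=2, 7&3=3, 2&0=0, 3&0=0, 1&1=1, 2&7=2, 1&6=0, 4&6=4

0o4023001204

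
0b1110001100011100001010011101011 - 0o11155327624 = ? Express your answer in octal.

0b1110001100011100001010011101011 = 0o16143412353 in octal.
Subtract column by column in base 8:
  3-4 → 7 (borrow)
  5-2-1 → 2
  3-6 → 5 (borrow)
  2-7-1 → 2 (borrow)
  1-2-1 → 6 (borrow)
  4-3-1 → 0
  3-5 → 6 (borrow)
  4-5-1 → 6 (borrow)
  1-1-1 → 7 (borrow)
  6-1-1 → 4
  1-1 → 0

0o4766062527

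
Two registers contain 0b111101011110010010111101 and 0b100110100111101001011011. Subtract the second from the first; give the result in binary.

Subtract column by column in base 2:
  1-1 → 0
  0-1 → 1 (borrow)
  1-0-1 → 0
  1-1 → 0
  1-1 → 0
  1-0 → 1
  0-1 → 1 (borrow)
  1-0-1 → 0
  0-0 → 0
  0-1 → 1 (borrow)
  1-0-1 → 0
  0-1 → 1 (borrow)
  0-1-1 → 0 (borrow)
  1-1-1 → 1 (borrow)
  1-1-1 → 1 (borrow)
  1-0-1 → 0
  1-0 → 1
  0-1 → 1 (borrow)
  1-0-1 → 0
  0-1 → 1 (borrow)
  1-1-1 → 1 (borrow)
  1-0-1 → 0
  1-0 → 1
  1-1 → 0

0b10110110110101001100010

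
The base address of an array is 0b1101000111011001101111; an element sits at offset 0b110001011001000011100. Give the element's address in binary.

0b10011010010100010001011

Add column by column in base 2, right to left:
  1+0 = 1
  1+0 = 1
  1+1 = 0 carry 1
  1+1+1 = 1 carry 1
  0+1+1 = 0 carry 1
  1+0+1 = 0 carry 1
  1+0+1 = 0 carry 1
  0+0+1 = 1
  0+0 = 0
  1+1 = 0 carry 1
  1+0+1 = 0 carry 1
  0+0+1 = 1
  1+1 = 0 carry 1
  1+1+1 = 1 carry 1
  1+0+1 = 0 carry 1
  0+1+1 = 0 carry 1
  0+0+1 = 1
  0+0 = 0
  1+0 = 1
  0+1 = 1
  1+1 = 0 carry 1
  1+0+1 = 0 carry 1
  final carry 1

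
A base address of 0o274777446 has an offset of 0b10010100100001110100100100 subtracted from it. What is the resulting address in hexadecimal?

0xa1e202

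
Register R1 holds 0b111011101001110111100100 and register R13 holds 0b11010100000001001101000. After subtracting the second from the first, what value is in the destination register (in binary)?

0b100001001001101101111100

Subtract column by column in base 2:
  0-0 → 0
  0-0 → 0
  1-0 → 1
  0-1 → 1 (borrow)
  0-0-1 → 1 (borrow)
  1-1-1 → 1 (borrow)
  1-1-1 → 1 (borrow)
  1-0-1 → 0
  1-0 → 1
  0-1 → 1 (borrow)
  1-0-1 → 0
  1-0 → 1
  1-0 → 1
  0-0 → 0
  0-0 → 0
  1-0 → 1
  0-0 → 0
  1-1 → 0
  1-0 → 1
  1-1 → 0
  0-0 → 0
  1-1 → 0
  1-1 → 0
  1-0 → 1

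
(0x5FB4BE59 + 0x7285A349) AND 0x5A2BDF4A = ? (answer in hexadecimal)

Add column by column in base 16, right to left:
  9+9 = 2 carry 1
  5+4+1 = A
  E+3 = 1 carry 1
  B+A+1 = 6 carry 1
  4+5+1 = A
  B+8 = 3 carry 1
  F+2+1 = 2 carry 1
  5+7+1 = D
Sum = 0xD23A61A2; now AND with 0x5A2BDF4A:
  D&5=5, 2&A=2, 3&2=2, A&B=A, 6&D=4, 1&F=1, A&4=0, 2&A=2

0x522A4102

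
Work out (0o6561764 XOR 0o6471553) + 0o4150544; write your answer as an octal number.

First 0o6561764 XOR 0o6471553 = 0o0110237.
Add column by column in base 8, right to left:
  7+4 = 3 carry 1
  3+4+1 = 0 carry 1
  2+5+1 = 0 carry 1
  0+0+1 = 1
  1+5 = 6
  1+1 = 2
  0+4 = 4

0o4261003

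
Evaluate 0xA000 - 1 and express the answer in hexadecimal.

0x9FFF

The trailing 3 digits are 0, so subtracting 1 borrows through: they become F and the next digit up decrements.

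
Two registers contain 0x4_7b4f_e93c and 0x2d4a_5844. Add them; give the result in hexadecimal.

0x4a89a4180

Add column by column in base 16, right to left:
  c+4 = 0 carry 1
  3+4+1 = 8
  9+8 = 1 carry 1
  e+5+1 = 4 carry 1
  f+a+1 = a carry 1
  4+4+1 = 9
  b+d = 8 carry 1
  7+2+1 = a
  4+0 = 4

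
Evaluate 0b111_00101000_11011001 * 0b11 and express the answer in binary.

0b101010111101010001011

Multiply each base-2 digit by 3, carrying:
  1×3 = 3 → write 1 carry 1
  0×3+1 = 1 → write 1
  0×3 = 0 → write 0
  1×3 = 3 → write 1 carry 1
  1×3+1 = 4 → write 0 carry 2
  0×3+2 = 2 → write 0 carry 1
  1×3+1 = 4 → write 0 carry 2
  1×3+2 = 5 → write 1 carry 2
  0×3+2 = 2 → write 0 carry 1
  0×3+1 = 1 → write 1
  0×3 = 0 → write 0
  1×3 = 3 → write 1 carry 1
  0×3+1 = 1 → write 1
  1×3 = 3 → write 1 carry 1
  0×3+1 = 1 → write 1
  0×3 = 0 → write 0
  1×3 = 3 → write 1 carry 1
  1×3+1 = 4 → write 0 carry 2
  1×3+2 = 5 → write 1 carry 2
  remaining carry: 10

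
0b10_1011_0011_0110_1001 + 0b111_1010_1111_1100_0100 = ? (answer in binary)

0b10100110001100101101

Add column by column in base 2, right to left:
  1+0 = 1
  0+0 = 0
  0+1 = 1
  1+0 = 1
  0+0 = 0
  1+0 = 1
  1+1 = 0 carry 1
  0+1+1 = 0 carry 1
  1+1+1 = 1 carry 1
  1+1+1 = 1 carry 1
  0+1+1 = 0 carry 1
  0+1+1 = 0 carry 1
  1+0+1 = 0 carry 1
  1+1+1 = 1 carry 1
  0+0+1 = 1
  1+1 = 0 carry 1
  0+1+1 = 0 carry 1
  1+1+1 = 1 carry 1
  0+1+1 = 0 carry 1
  final carry 1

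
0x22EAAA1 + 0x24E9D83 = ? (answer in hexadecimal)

Add column by column in base 16, right to left:
  1+3 = 4
  A+8 = 2 carry 1
  A+D+1 = 8 carry 1
  A+9+1 = 4 carry 1
  E+E+1 = D carry 1
  2+4+1 = 7
  2+2 = 4

0x47D4824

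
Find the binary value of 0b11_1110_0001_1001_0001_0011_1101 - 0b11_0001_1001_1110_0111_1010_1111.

0b110001111010100110001110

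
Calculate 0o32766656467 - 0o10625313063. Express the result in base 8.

Subtract column by column in base 8:
  7-3 → 4
  6-6 → 0
  4-0 → 4
  6-3 → 3
  5-1 → 4
  6-3 → 3
  6-5 → 1
  6-2 → 4
  7-6 → 1
  2-0 → 2
  3-1 → 2

0o22141343404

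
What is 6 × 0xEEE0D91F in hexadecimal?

0x5994516BA

Multiply each base-16 digit by 6, carrying:
  F×6 = 90 → write A carry 5
  1×6+5 = 11 → write B
  9×6 = 54 → write 6 carry 3
  D×6+3 = 81 → write 1 carry 5
  0×6+5 = 5 → write 5
  E×6 = 84 → write 4 carry 5
  E×6+5 = 89 → write 9 carry 5
  E×6+5 = 89 → write 9 carry 5
  remaining carry: 5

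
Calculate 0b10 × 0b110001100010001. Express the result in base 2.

Multiply each base-2 digit by 2, carrying:
  1×2 = 2 → write 0 carry 1
  0×2+1 = 1 → write 1
  0×2 = 0 → write 0
  0×2 = 0 → write 0
  1×2 = 2 → write 0 carry 1
  0×2+1 = 1 → write 1
  0×2 = 0 → write 0
  0×2 = 0 → write 0
  1×2 = 2 → write 0 carry 1
  1×2+1 = 3 → write 1 carry 1
  0×2+1 = 1 → write 1
  0×2 = 0 → write 0
  0×2 = 0 → write 0
  1×2 = 2 → write 0 carry 1
  1×2+1 = 3 → write 1 carry 1
  remaining carry: 1

0b1100011000100010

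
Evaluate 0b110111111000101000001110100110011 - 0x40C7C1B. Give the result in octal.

0b110111111000101000001110100110011 = 0o67705016463 in octal.
0x40C7C1B = 0o403076033 in octal.
Subtract column by column in base 8:
  3-3 → 0
  6-3 → 3
  4-0 → 4
  6-6 → 0
  1-7 → 2 (borrow)
  0-0-1 → 7 (borrow)
  5-3-1 → 1
  0-0 → 0
  7-4 → 3
  7-0 → 7
  6-0 → 6

0o67301720430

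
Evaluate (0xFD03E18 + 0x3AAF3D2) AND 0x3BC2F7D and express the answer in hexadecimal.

Add column by column in base 16, right to left:
  8+2 = A
  1+D = E
  E+3 = 1 carry 1
  3+F+1 = 3 carry 1
  0+A+1 = B
  D+A = 7 carry 1
  F+3+1 = 3 carry 1
  final carry 1
Sum = 0x137B31EA; now AND with 0x3BC2F7D:
  1&0=0, 3&3=3, 7&B=3, B&C=8, 3&2=2, 1&F=1, E&7=6, A&D=8

0x3382168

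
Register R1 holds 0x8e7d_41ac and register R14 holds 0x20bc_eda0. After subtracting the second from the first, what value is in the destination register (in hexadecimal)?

0x6dc0540c

Subtract column by column in base 16:
  c-0 → c
  a-a → 0
  1-d → 4 (borrow)
  4-e-1 → 5 (borrow)
  d-c-1 → 0
  7-b → c (borrow)
  e-0-1 → d
  8-2 → 6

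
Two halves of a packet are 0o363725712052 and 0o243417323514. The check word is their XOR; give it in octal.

XOR each oct digit independently (no carries):
  3^2=1, 6^4=2, 3^3=0, 7^4=3, 2^1=3, 5^7=2, 7^3=4, 1^2=3, 2^3=1, 0^5=5, 5^1=4, 2^4=6

0o120332431546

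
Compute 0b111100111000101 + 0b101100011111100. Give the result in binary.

0b1101001011000001

Add column by column in base 2, right to left:
  1+0 = 1
  0+0 = 0
  1+1 = 0 carry 1
  0+1+1 = 0 carry 1
  0+1+1 = 0 carry 1
  0+1+1 = 0 carry 1
  1+1+1 = 1 carry 1
  1+1+1 = 1 carry 1
  1+0+1 = 0 carry 1
  0+0+1 = 1
  0+0 = 0
  1+1 = 0 carry 1
  1+1+1 = 1 carry 1
  1+0+1 = 0 carry 1
  1+1+1 = 1 carry 1
  final carry 1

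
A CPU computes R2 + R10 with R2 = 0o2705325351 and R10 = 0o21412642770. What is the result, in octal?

Add column by column in base 8, right to left:
  1+0 = 1
  5+7 = 4 carry 1
  3+7+1 = 3 carry 1
  5+2+1 = 0 carry 1
  2+4+1 = 7
  3+6 = 1 carry 1
  5+2+1 = 0 carry 1
  0+1+1 = 2
  7+4 = 3 carry 1
  2+1+1 = 4
  0+2 = 2

0o24320170341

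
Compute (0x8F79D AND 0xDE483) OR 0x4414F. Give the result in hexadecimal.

0xCE5CF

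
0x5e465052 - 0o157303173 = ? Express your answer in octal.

0o13442144727

0x5e465052 = 0o13621450122 in octal.
Subtract column by column in base 8:
  2-3 → 7 (borrow)
  2-7-1 → 2 (borrow)
  1-1-1 → 7 (borrow)
  0-3-1 → 4 (borrow)
  5-0-1 → 4
  4-3 → 1
  1-7 → 2 (borrow)
  2-5-1 → 4 (borrow)
  6-1-1 → 4
  3-0 → 3
  1-0 → 1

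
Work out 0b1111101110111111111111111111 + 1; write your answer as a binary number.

0b1111101111000000000000000000

The trailing 18 digits are 1 (max in base 2), so adding 1 cascades: they roll to 0 and the next digit up increments.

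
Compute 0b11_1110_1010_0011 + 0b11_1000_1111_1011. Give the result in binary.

0b111011110011110

Add column by column in base 2, right to left:
  1+1 = 0 carry 1
  1+1+1 = 1 carry 1
  0+0+1 = 1
  0+1 = 1
  0+1 = 1
  1+1 = 0 carry 1
  0+1+1 = 0 carry 1
  1+1+1 = 1 carry 1
  0+0+1 = 1
  1+0 = 1
  1+0 = 1
  1+1 = 0 carry 1
  1+1+1 = 1 carry 1
  1+1+1 = 1 carry 1
  final carry 1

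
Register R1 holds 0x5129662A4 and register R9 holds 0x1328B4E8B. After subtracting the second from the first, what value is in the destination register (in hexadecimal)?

0x3E00B1419

Subtract column by column in base 16:
  4-B → 9 (borrow)
  A-8-1 → 1
  2-E → 4 (borrow)
  6-4-1 → 1
  6-B → B (borrow)
  9-8-1 → 0
  2-2 → 0
  1-3 → E (borrow)
  5-1-1 → 3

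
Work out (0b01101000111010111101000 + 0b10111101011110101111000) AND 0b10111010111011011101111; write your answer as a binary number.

0b100010011001001100000

Add column by column in base 2, right to left:
  0+0 = 0
  0+0 = 0
  0+0 = 0
  1+1 = 0 carry 1
  0+1+1 = 0 carry 1
  1+1+1 = 1 carry 1
  1+1+1 = 1 carry 1
  1+0+1 = 0 carry 1
  1+1+1 = 1 carry 1
  0+0+1 = 1
  1+1 = 0 carry 1
  0+1+1 = 0 carry 1
  1+1+1 = 1 carry 1
  1+1+1 = 1 carry 1
  1+0+1 = 0 carry 1
  0+1+1 = 0 carry 1
  0+0+1 = 1
  0+1 = 1
  1+1 = 0 carry 1
  0+1+1 = 0 carry 1
  1+1+1 = 1 carry 1
  1+0+1 = 0 carry 1
  0+1+1 = 0 carry 1
  final carry 1
Sum = 0b100100110011001101100000; now AND with 0b10111010111011011101111:
  100100110011001101100000
& 010111010111011011101111
= 000100010011001001100000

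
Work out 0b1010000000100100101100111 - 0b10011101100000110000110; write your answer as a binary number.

Subtract column by column in base 2:
  1-0 → 1
  1-1 → 0
  1-1 → 0
  0-0 → 0
  0-0 → 0
  1-0 → 1
  1-0 → 1
  0-1 → 1 (borrow)
  1-1-1 → 1 (borrow)
  0-0-1 → 1 (borrow)
  0-0-1 → 1 (borrow)
  1-0-1 → 0
  0-0 → 0
  0-0 → 0
  1-1 → 0
  0-1 → 1 (borrow)
  0-0-1 → 1 (borrow)
  0-1-1 → 0 (borrow)
  0-1-1 → 0 (borrow)
  0-1-1 → 0 (borrow)
  0-0-1 → 1 (borrow)
  0-0-1 → 1 (borrow)
  1-1-1 → 1 (borrow)
  0-0-1 → 1 (borrow)
  1-0-1 → 0

0b111100011000011111100001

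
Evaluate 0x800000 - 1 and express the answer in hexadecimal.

The trailing 5 digits are 0, so subtracting 1 borrows through: they become F and the next digit up decrements.

0x7FFFFF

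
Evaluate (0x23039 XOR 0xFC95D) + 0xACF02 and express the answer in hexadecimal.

0x18C866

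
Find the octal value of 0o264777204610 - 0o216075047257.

Subtract column by column in base 8:
  0-7 → 1 (borrow)
  1-5-1 → 3 (borrow)
  6-2-1 → 3
  4-7 → 5 (borrow)
  0-4-1 → 3 (borrow)
  2-0-1 → 1
  7-5 → 2
  7-7 → 0
  7-0 → 7
  4-6 → 6 (borrow)
  6-1-1 → 4
  2-2 → 0

0o46702135331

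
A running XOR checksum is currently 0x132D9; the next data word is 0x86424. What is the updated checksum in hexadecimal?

0x956FD

XOR each hex digit independently (no carries):
  1^8=9, 3^6=5, 2^4=6, D^2=F, 9^4=D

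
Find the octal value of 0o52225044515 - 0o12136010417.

0o40067034076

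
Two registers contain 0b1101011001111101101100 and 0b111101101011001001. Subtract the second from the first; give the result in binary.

Subtract column by column in base 2:
  0-1 → 1 (borrow)
  0-0-1 → 1 (borrow)
  1-0-1 → 0
  1-1 → 0
  0-0 → 0
  1-0 → 1
  1-1 → 0
  0-1 → 1 (borrow)
  1-0-1 → 0
  1-1 → 0
  1-0 → 1
  1-1 → 0
  1-1 → 0
  0-0 → 0
  0-1 → 1 (borrow)
  1-1-1 → 1 (borrow)
  1-1-1 → 1 (borrow)
  0-1-1 → 0 (borrow)
  1-0-1 → 0
  0-0 → 0
  1-0 → 1
  1-0 → 1

0b1100011100010010100011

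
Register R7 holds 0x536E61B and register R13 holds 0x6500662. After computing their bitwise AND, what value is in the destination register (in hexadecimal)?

AND each hex digit independently (no carries):
  5&6=4, 3&5=1, 6&0=0, E&0=0, 6&6=6, 1&6=0, B&2=2

0x4100602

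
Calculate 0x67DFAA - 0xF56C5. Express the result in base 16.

0x5888E5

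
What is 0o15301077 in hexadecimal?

0x35823F

Each octal digit is 3 bits: 1=001 5=101 3=011 0=000 1=001 0=000 7=111 7=111.
Group the bits into nibbles: 0011 0101 1000 0010 0011 1111 → 35823F.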